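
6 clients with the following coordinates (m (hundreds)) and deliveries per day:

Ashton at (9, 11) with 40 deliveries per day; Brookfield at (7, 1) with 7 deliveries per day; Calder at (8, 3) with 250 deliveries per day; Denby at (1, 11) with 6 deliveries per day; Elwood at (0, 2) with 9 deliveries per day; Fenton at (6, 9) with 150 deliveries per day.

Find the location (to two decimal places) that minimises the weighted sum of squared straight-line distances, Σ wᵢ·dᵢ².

(7.18, 5.69)

The minimiser of Σwᵢ‖p−pᵢ‖² is the weighted centroid p* = (Σwᵢpᵢ)/(Σwᵢ).
Σwᵢ = 462.
Σwᵢxᵢ = 40·9 + 7·7 + 250·8 + 6·1 + 9·0 + 150·6 = 3315.
Σwᵢyᵢ = 40·11 + 7·1 + 250·3 + 6·11 + 9·2 + 150·9 = 2631.
x* = 3315/462 = 7.18, y* = 2631/462 = 5.69.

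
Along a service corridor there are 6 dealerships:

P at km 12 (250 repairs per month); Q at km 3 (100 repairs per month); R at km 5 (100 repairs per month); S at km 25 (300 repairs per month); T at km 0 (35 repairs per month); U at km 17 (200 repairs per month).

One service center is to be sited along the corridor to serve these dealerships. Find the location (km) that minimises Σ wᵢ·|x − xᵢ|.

x = 17

For a sum of weighted absolute distances on a line, the optimum is the weighted median (not the mean). Total weight W = 985; half-weight = 492.5.
Sort by position and accumulate weight:
  km 0 (T, w=35) → cum 35
  km 3 (Q, w=100) → cum 135
  km 5 (R, w=100) → cum 235
  km 12 (P, w=250) → cum 485
  km 17 (U, w=200) → cum 685  ≥ 492.5 → median here
  km 25 (S, w=300) → cum 985
Optimal location: km 17.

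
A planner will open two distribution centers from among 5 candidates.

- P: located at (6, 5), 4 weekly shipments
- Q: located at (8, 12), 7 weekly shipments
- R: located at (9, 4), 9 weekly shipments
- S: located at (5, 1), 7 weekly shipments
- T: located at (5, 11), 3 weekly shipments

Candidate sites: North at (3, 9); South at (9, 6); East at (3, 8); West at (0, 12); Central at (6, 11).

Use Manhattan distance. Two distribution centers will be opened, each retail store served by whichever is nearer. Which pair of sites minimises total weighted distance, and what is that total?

Evaluate every pair (each demand assigned to the nearer of the two):
  {South, Central}: total = 121
  {North, South}: total = 158
  {South, East}: total = 161
  {South, West}: total = 164
  {East, Central}: total = 201
  {North, Central}: total = 208
  {West, Central}: total = 215
  {North, East}: total = 245
  {East, West}: total = 248
  {North, West}: total = 265
Best pair: {South, Central} with total 121.

{South, Central}, total 121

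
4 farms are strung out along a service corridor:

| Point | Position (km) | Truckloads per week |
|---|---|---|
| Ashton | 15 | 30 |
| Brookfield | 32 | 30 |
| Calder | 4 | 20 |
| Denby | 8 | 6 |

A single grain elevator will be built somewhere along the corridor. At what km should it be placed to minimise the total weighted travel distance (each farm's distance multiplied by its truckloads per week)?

x = 15

For a sum of weighted absolute distances on a line, the optimum is the weighted median (not the mean). Total weight W = 86; half-weight = 43.
Sort by position and accumulate weight:
  km 4 (Calder, w=20) → cum 20
  km 8 (Denby, w=6) → cum 26
  km 15 (Ashton, w=30) → cum 56  ≥ 43 → median here
  km 32 (Brookfield, w=30) → cum 86
Optimal location: km 15.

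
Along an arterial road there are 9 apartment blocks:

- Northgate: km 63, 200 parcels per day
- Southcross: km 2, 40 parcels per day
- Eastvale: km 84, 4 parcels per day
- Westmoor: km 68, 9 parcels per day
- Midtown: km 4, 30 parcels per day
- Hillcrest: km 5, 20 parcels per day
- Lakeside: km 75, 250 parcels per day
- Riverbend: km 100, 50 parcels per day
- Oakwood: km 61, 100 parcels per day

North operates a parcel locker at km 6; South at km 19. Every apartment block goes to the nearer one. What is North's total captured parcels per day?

90

The indifferent point is the midpoint (6+19)/2 = 12.5; apartment blocks left of it (closer to North at 6) go to North, those right go to South.
  Southcross at 2 (w=40) → North
  Midtown at 4 (w=30) → North
  Hillcrest at 5 (w=20) → North
  Oakwood at 61 (w=100) → South
  Northgate at 63 (w=200) → South
  Westmoor at 68 (w=9) → South
  Lakeside at 75 (w=250) → South
  Eastvale at 84 (w=4) → South
  Riverbend at 100 (w=50) → South
North captures 90; South captures 613.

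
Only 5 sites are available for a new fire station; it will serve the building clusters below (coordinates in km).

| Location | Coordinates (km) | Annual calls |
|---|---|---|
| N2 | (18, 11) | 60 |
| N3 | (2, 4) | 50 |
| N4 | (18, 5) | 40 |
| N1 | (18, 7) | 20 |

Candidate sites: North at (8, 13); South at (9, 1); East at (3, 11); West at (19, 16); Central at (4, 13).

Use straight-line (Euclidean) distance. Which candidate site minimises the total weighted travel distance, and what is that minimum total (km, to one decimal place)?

South, total 1798.3 km

Total weighted distance at each candidate:
  North (8, 13): total = 1898.2
  South (9, 1): total = 1798.3
  East (3, 11): total = 2210.3
  West (19, 16): total = 1969.3
  Central (4, 13): total = 2259.1
Minimum is at South with total 1798.3 km.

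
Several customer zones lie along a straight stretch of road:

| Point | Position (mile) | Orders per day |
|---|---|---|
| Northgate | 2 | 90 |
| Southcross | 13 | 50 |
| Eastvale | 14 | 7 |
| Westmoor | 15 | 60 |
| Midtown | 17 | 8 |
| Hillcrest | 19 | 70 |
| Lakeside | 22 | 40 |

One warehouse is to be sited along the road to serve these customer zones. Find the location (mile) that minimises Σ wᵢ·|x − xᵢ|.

For a sum of weighted absolute distances on a line, the optimum is the weighted median (not the mean). Total weight W = 325; half-weight = 162.5.
Sort by position and accumulate weight:
  mile 2 (Northgate, w=90) → cum 90
  mile 13 (Southcross, w=50) → cum 140
  mile 14 (Eastvale, w=7) → cum 147
  mile 15 (Westmoor, w=60) → cum 207  ≥ 162.5 → median here
  mile 17 (Midtown, w=8) → cum 215
  mile 19 (Hillcrest, w=70) → cum 285
  mile 22 (Lakeside, w=40) → cum 325
Optimal location: mile 15.

x = 15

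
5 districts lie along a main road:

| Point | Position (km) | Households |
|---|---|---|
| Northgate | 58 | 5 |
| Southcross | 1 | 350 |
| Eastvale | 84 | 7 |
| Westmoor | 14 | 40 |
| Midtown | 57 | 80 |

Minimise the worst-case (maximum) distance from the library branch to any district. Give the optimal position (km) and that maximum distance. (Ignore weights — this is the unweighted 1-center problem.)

location 42.5, max distance 41.5

The 1-center on a line is the midpoint of the two extreme points: leftmost at 1, rightmost at 84.
Optimal location = (1 + 84)/2 = 42.5; maximum distance = (84 − 1)/2 = 41.5.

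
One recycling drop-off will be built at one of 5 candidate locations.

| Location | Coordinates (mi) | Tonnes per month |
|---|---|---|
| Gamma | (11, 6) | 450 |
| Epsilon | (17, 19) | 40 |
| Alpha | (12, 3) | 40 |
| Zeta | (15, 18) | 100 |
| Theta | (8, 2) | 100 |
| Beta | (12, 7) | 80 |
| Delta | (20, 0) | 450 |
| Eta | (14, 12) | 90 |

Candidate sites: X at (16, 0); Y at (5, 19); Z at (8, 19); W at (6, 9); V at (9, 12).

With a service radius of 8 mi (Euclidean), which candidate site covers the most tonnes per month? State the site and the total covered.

X, covering 940

Coverage radius r = 8 mi; a point is covered iff (Δx)²+(Δy)² ≤ 8² = 64.
  X (16, 0): covers {Gamma, Alpha, Delta} → 940
  Y (5, 19): covers {none} → 0
  Z (8, 19): covers {Zeta} → 100
  W (6, 9): covers {Gamma, Theta, Beta} → 630
  V (9, 12): covers {Gamma, Beta, Eta} → 620
Maximum coverage at X: 940 tonnes per month.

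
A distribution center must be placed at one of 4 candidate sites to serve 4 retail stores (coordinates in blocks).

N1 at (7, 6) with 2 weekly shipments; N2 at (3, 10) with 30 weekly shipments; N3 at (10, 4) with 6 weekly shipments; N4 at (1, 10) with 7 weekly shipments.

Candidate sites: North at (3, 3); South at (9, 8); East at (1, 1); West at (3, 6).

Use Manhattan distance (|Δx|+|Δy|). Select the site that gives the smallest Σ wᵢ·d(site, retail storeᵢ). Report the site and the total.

Total weighted distance at each candidate:
  North (3, 3): total = 335
  South (9, 8): total = 348
  East (1, 1): total = 487
  West (3, 6): total = 224
Minimum is at West with total 224 blocks.

West, total 224 blocks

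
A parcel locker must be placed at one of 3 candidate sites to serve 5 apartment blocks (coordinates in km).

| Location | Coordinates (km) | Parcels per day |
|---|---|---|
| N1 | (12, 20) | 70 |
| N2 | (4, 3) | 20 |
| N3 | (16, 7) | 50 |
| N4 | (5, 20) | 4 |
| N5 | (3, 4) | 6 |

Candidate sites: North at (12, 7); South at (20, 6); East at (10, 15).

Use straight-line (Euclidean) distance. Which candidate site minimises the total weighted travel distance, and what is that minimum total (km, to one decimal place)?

Total weighted distance at each candidate:
  North (12, 7): total = 1404.9
  South (20, 6): total = 1845.2
  East (10, 15): total = 1251.8
Minimum is at East with total 1251.8 km.

East, total 1251.8 km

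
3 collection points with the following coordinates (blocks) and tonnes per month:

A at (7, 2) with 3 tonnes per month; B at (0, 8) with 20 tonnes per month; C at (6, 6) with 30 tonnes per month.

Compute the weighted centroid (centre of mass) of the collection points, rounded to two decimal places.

The minimiser of Σwᵢ‖p−pᵢ‖² is the weighted centroid p* = (Σwᵢpᵢ)/(Σwᵢ).
Σwᵢ = 53.
Σwᵢxᵢ = 3·7 + 20·0 + 30·6 = 201.
Σwᵢyᵢ = 3·2 + 20·8 + 30·6 = 346.
x* = 201/53 = 3.79, y* = 346/53 = 6.53.

(3.79, 6.53)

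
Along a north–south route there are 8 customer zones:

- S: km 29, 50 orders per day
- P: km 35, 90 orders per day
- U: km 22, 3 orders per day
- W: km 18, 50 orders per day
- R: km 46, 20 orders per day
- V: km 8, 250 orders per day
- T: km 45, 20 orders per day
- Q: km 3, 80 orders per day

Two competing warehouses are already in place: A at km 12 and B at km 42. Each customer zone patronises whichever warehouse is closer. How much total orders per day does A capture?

383

The indifferent point is the midpoint (12+42)/2 = 27; customer zones left of it (closer to A at 12) go to A, those right go to B.
  Q at 3 (w=80) → A
  V at 8 (w=250) → A
  W at 18 (w=50) → A
  U at 22 (w=3) → A
  S at 29 (w=50) → B
  P at 35 (w=90) → B
  T at 45 (w=20) → B
  R at 46 (w=20) → B
A captures 383; B captures 180.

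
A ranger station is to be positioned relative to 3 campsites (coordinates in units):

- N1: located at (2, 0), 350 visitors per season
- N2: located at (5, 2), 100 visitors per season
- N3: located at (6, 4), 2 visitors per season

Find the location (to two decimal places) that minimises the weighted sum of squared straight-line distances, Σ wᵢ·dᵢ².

(2.68, 0.46)

The minimiser of Σwᵢ‖p−pᵢ‖² is the weighted centroid p* = (Σwᵢpᵢ)/(Σwᵢ).
Σwᵢ = 452.
Σwᵢxᵢ = 350·2 + 100·5 + 2·6 = 1212.
Σwᵢyᵢ = 350·0 + 100·2 + 2·4 = 208.
x* = 1212/452 = 2.68, y* = 208/452 = 0.46.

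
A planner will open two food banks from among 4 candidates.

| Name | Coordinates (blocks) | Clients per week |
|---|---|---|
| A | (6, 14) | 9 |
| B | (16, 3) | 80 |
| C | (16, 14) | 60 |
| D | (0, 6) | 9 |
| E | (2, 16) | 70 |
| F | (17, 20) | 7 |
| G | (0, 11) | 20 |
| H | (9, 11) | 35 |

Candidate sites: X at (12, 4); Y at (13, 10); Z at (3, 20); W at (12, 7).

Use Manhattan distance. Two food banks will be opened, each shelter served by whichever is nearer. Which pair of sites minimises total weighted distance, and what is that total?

{Y, Z}, total 2317

Evaluate every pair (each demand assigned to the nearer of the two):
  {Y, Z}: total = 2317
  {Z, W}: total = 2431
  {X, Z}: total = 2485
  {X, Y}: total = 2788
  {Y, W}: total = 3019
  {X, W}: total = 3315
Best pair: {Y, Z} with total 2317.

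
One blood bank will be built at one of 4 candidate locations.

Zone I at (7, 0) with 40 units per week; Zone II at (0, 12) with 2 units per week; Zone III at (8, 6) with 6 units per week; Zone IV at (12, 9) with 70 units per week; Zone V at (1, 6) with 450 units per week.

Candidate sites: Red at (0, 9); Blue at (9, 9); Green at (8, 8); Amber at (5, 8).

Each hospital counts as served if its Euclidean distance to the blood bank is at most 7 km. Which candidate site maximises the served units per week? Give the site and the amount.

Coverage radius r = 7 km; a point is covered iff (Δx)²+(Δy)² ≤ 7² = 49.
  Red (0, 9): covers {Zone II, Zone V} → 452
  Blue (9, 9): covers {Zone III, Zone IV} → 76
  Green (8, 8): covers {Zone III, Zone IV} → 76
  Amber (5, 8): covers {Zone II, Zone III, Zone V} → 458
Maximum coverage at Amber: 458 units per week.

Amber, covering 458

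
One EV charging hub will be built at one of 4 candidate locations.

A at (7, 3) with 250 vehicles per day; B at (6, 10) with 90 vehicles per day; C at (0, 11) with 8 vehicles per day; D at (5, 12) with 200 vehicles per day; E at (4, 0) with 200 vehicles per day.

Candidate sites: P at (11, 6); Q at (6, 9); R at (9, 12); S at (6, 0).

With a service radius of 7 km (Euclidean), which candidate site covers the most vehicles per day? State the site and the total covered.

Coverage radius r = 7 km; a point is covered iff (Δx)²+(Δy)² ≤ 7² = 49.
  P (11, 6): covers {A, B} → 340
  Q (6, 9): covers {A, B, C, D} → 548
  R (9, 12): covers {B, D} → 290
  S (6, 0): covers {A, E} → 450
Maximum coverage at Q: 548 vehicles per day.

Q, covering 548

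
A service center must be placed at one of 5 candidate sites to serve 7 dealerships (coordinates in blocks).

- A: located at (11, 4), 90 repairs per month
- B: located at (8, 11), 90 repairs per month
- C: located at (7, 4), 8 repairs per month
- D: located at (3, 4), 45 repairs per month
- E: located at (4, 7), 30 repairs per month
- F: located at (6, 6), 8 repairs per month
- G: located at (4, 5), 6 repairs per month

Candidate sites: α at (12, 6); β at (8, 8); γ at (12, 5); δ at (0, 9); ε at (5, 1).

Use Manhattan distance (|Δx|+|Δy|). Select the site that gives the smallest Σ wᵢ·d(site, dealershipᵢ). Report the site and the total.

β, total 1569 blocks

Total weighted distance at each candidate:
  α (12, 6): total = 2003
  β (8, 8): total = 1569
  γ (12, 5): total = 1982
  δ (0, 9): total = 3096
  ε (5, 1): total = 2533
Minimum is at β with total 1569 blocks.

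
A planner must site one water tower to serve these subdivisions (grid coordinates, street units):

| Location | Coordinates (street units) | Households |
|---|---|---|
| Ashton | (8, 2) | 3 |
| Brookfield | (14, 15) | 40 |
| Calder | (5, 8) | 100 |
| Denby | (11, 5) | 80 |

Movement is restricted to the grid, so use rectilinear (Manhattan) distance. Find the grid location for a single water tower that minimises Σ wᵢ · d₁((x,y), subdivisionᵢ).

(11, 8)

Manhattan distance separates: Σwᵢ(|x−xᵢ|+|y−yᵢ|) = Σwᵢ|x−xᵢ| + Σwᵢ|y−yᵢ|, so x and y are optimised independently as 1-D weighted medians.
Total weight W = 223; half = 111.5.
x-coordinate, sorted with cumulative weight:
  x=5 (Calder, w=100) cum 100
  x=8 (Ashton, w=3) cum 103
  x=11 (Denby, w=80) cum 183  ← median
  x=14 (Brookfield, w=40) cum 223
⇒ x* = 11
y-coordinate, sorted with cumulative weight:
  y=2 (Ashton, w=3) cum 3
  y=5 (Denby, w=80) cum 83
  y=8 (Calder, w=100) cum 183  ← median
  y=15 (Brookfield, w=40) cum 223
⇒ y* = 8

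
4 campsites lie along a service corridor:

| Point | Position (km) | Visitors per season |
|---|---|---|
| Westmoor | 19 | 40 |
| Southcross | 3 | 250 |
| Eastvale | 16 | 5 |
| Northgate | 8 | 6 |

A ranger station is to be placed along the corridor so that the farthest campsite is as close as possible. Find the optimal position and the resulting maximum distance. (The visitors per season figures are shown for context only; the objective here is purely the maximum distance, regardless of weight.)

location 11, max distance 8

The 1-center on a line is the midpoint of the two extreme points: leftmost at 3, rightmost at 19.
Optimal location = (3 + 19)/2 = 11; maximum distance = (19 − 3)/2 = 8.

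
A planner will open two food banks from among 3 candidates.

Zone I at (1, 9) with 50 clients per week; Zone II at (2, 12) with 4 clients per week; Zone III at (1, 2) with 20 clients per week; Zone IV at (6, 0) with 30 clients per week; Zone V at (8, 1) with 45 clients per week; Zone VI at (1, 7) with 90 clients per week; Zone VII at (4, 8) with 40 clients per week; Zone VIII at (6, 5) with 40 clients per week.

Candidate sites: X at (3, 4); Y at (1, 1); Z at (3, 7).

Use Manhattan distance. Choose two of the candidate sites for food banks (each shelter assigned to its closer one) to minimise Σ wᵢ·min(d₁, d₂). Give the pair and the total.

Evaluate every pair (each demand assigned to the nearer of the two):
  {Y, Z}: total = 1199
  {X, Z}: total = 1294
  {X, Y}: total = 1711
Best pair: {Y, Z} with total 1199.

{Y, Z}, total 1199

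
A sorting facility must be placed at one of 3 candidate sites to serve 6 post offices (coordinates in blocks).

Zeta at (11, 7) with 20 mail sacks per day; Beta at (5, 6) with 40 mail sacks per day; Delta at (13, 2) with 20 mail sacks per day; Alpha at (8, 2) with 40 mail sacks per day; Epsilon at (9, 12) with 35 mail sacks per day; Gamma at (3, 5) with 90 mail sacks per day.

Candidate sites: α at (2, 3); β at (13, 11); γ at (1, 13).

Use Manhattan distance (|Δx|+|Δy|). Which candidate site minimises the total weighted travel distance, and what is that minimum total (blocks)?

Total weighted distance at each candidate:
  α (2, 3): total = 1850
  β (13, 11): total = 2995
  γ (1, 13): total = 3155
Minimum is at α with total 1850 blocks.

α, total 1850 blocks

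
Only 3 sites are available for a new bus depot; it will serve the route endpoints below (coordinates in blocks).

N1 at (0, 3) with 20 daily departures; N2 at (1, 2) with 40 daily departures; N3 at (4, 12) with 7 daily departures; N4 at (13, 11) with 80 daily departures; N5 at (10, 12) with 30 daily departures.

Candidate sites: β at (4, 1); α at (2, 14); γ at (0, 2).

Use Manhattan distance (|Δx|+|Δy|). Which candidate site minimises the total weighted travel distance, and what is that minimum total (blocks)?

α, total 2228 blocks

Total weighted distance at each candidate:
  β (4, 1): total = 2387
  α (2, 14): total = 2228
  γ (0, 2): total = 2518
Minimum is at α with total 2228 blocks.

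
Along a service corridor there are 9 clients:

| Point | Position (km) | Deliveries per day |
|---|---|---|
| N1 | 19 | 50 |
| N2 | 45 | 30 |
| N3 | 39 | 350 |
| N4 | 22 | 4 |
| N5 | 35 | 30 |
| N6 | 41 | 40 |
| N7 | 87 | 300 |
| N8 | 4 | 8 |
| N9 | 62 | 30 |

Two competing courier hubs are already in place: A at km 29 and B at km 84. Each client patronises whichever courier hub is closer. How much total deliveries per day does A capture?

512

The indifferent point is the midpoint (29+84)/2 = 56.5; clients left of it (closer to A at 29) go to A, those right go to B.
  N8 at 4 (w=8) → A
  N1 at 19 (w=50) → A
  N4 at 22 (w=4) → A
  N5 at 35 (w=30) → A
  N3 at 39 (w=350) → A
  N6 at 41 (w=40) → A
  N2 at 45 (w=30) → A
  N9 at 62 (w=30) → B
  N7 at 87 (w=300) → B
A captures 512; B captures 330.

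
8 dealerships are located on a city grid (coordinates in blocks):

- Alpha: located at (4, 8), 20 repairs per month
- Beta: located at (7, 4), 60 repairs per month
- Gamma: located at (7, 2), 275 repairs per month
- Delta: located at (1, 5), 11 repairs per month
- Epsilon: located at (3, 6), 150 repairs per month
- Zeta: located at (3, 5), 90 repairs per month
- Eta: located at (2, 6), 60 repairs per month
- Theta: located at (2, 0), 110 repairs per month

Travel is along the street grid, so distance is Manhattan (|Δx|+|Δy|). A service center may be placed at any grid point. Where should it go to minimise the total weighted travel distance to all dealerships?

Manhattan distance separates: Σwᵢ(|x−xᵢ|+|y−yᵢ|) = Σwᵢ|x−xᵢ| + Σwᵢ|y−yᵢ|, so x and y are optimised independently as 1-D weighted medians.
Total weight W = 776; half = 388.
x-coordinate, sorted with cumulative weight:
  x=1 (Delta, w=11) cum 11
  x=2 (Eta, w=60) cum 71
  x=2 (Theta, w=110) cum 181
  x=3 (Epsilon, w=150) cum 331
  x=3 (Zeta, w=90) cum 421  ← median
  x=4 (Alpha, w=20) cum 441
  x=7 (Beta, w=60) cum 501
  x=7 (Gamma, w=275) cum 776
⇒ x* = 3
y-coordinate, sorted with cumulative weight:
  y=0 (Theta, w=110) cum 110
  y=2 (Gamma, w=275) cum 385
  y=4 (Beta, w=60) cum 445  ← median
  y=5 (Delta, w=11) cum 456
  y=5 (Zeta, w=90) cum 546
  y=6 (Epsilon, w=150) cum 696
  y=6 (Eta, w=60) cum 756
  y=8 (Alpha, w=20) cum 776
⇒ y* = 4

(3, 4)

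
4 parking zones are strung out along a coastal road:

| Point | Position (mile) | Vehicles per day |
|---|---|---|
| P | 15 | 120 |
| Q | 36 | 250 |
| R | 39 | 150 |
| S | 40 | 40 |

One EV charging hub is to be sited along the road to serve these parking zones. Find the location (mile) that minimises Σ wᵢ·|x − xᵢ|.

For a sum of weighted absolute distances on a line, the optimum is the weighted median (not the mean). Total weight W = 560; half-weight = 280.
Sort by position and accumulate weight:
  mile 15 (P, w=120) → cum 120
  mile 36 (Q, w=250) → cum 370  ≥ 280 → median here
  mile 39 (R, w=150) → cum 520
  mile 40 (S, w=40) → cum 560
Optimal location: mile 36.

x = 36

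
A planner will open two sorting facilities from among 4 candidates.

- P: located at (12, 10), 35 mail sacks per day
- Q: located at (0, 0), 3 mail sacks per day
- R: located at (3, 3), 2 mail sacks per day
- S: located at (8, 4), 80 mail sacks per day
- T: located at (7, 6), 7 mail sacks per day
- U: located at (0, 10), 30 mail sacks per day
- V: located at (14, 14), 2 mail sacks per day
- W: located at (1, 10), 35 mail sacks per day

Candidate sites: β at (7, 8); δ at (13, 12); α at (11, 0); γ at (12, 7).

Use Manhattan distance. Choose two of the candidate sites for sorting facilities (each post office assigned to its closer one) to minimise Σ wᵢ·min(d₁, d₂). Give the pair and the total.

{β, δ}, total 1138

Evaluate every pair (each demand assigned to the nearer of the two):
  {β, δ}: total = 1138
  {β, γ}: total = 1150
  {β, α}: total = 1286
  {α, γ}: total = 1720
  {δ, α}: total = 1736
  {δ, γ}: total = 1736
Best pair: {β, δ} with total 1138.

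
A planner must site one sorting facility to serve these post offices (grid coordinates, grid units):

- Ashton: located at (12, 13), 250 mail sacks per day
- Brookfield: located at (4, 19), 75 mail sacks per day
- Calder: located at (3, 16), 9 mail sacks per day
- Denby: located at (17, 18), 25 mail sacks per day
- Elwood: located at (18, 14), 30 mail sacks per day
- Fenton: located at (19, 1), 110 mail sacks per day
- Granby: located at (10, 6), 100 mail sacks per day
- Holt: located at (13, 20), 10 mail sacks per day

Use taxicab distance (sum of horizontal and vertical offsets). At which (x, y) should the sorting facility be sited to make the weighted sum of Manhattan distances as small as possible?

Manhattan distance separates: Σwᵢ(|x−xᵢ|+|y−yᵢ|) = Σwᵢ|x−xᵢ| + Σwᵢ|y−yᵢ|, so x and y are optimised independently as 1-D weighted medians.
Total weight W = 609; half = 304.5.
x-coordinate, sorted with cumulative weight:
  x=3 (Calder, w=9) cum 9
  x=4 (Brookfield, w=75) cum 84
  x=10 (Granby, w=100) cum 184
  x=12 (Ashton, w=250) cum 434  ← median
  x=13 (Holt, w=10) cum 444
  x=17 (Denby, w=25) cum 469
  x=18 (Elwood, w=30) cum 499
  x=19 (Fenton, w=110) cum 609
⇒ x* = 12
y-coordinate, sorted with cumulative weight:
  y=1 (Fenton, w=110) cum 110
  y=6 (Granby, w=100) cum 210
  y=13 (Ashton, w=250) cum 460  ← median
  y=14 (Elwood, w=30) cum 490
  y=16 (Calder, w=9) cum 499
  y=18 (Denby, w=25) cum 524
  y=19 (Brookfield, w=75) cum 599
  y=20 (Holt, w=10) cum 609
⇒ y* = 13

(12, 13)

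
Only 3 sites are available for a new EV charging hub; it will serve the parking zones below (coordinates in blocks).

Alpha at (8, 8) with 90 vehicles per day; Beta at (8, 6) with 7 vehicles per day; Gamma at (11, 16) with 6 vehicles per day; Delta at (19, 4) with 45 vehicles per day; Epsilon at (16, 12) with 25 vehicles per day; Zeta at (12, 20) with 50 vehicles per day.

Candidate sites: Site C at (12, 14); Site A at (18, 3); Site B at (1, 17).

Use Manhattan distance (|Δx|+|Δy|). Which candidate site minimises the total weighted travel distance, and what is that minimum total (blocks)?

Total weighted distance at each candidate:
  Site C (12, 14): total = 2217
  Site A (18, 3): total = 3076
  Site B (1, 17): total = 4227
Minimum is at Site C with total 2217 blocks.

Site C, total 2217 blocks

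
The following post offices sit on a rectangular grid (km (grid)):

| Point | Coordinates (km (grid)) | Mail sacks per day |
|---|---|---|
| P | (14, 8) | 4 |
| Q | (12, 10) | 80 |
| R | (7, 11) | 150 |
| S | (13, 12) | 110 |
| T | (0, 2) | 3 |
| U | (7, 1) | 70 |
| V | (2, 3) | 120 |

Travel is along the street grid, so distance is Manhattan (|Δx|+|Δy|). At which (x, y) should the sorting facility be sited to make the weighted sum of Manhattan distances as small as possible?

(7, 10)

Manhattan distance separates: Σwᵢ(|x−xᵢ|+|y−yᵢ|) = Σwᵢ|x−xᵢ| + Σwᵢ|y−yᵢ|, so x and y are optimised independently as 1-D weighted medians.
Total weight W = 537; half = 268.5.
x-coordinate, sorted with cumulative weight:
  x=0 (T, w=3) cum 3
  x=2 (V, w=120) cum 123
  x=7 (R, w=150) cum 273  ← median
  x=7 (U, w=70) cum 343
  x=12 (Q, w=80) cum 423
  x=13 (S, w=110) cum 533
  x=14 (P, w=4) cum 537
⇒ x* = 7
y-coordinate, sorted with cumulative weight:
  y=1 (U, w=70) cum 70
  y=2 (T, w=3) cum 73
  y=3 (V, w=120) cum 193
  y=8 (P, w=4) cum 197
  y=10 (Q, w=80) cum 277  ← median
  y=11 (R, w=150) cum 427
  y=12 (S, w=110) cum 537
⇒ y* = 10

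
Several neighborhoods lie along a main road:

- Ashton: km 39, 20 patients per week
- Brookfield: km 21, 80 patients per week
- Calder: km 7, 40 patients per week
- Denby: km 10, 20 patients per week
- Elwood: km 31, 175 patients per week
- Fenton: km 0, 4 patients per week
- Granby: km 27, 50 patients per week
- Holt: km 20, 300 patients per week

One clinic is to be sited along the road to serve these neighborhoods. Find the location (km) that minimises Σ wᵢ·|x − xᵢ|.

x = 20

For a sum of weighted absolute distances on a line, the optimum is the weighted median (not the mean). Total weight W = 689; half-weight = 344.5.
Sort by position and accumulate weight:
  km 0 (Fenton, w=4) → cum 4
  km 7 (Calder, w=40) → cum 44
  km 10 (Denby, w=20) → cum 64
  km 20 (Holt, w=300) → cum 364  ≥ 344.5 → median here
  km 21 (Brookfield, w=80) → cum 444
  km 27 (Granby, w=50) → cum 494
  km 31 (Elwood, w=175) → cum 669
  km 39 (Ashton, w=20) → cum 689
Optimal location: km 20.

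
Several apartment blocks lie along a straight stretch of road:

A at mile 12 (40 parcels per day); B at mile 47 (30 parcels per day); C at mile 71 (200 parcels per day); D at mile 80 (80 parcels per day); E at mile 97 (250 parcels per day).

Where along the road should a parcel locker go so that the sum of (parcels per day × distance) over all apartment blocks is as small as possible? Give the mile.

x = 80

For a sum of weighted absolute distances on a line, the optimum is the weighted median (not the mean). Total weight W = 600; half-weight = 300.
Sort by position and accumulate weight:
  mile 12 (A, w=40) → cum 40
  mile 47 (B, w=30) → cum 70
  mile 71 (C, w=200) → cum 270
  mile 80 (D, w=80) → cum 350  ≥ 300 → median here
  mile 97 (E, w=250) → cum 600
Optimal location: mile 80.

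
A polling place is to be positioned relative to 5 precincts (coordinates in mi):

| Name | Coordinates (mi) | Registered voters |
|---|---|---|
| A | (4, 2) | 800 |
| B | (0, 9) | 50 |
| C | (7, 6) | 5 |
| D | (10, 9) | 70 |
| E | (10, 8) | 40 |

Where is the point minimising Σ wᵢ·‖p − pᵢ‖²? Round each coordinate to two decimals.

The minimiser of Σwᵢ‖p−pᵢ‖² is the weighted centroid p* = (Σwᵢpᵢ)/(Σwᵢ).
Σwᵢ = 965.
Σwᵢxᵢ = 800·4 + 50·0 + 5·7 + 70·10 + 40·10 = 4335.
Σwᵢyᵢ = 800·2 + 50·9 + 5·6 + 70·9 + 40·8 = 3030.
x* = 4335/965 = 4.49, y* = 3030/965 = 3.14.

(4.49, 3.14)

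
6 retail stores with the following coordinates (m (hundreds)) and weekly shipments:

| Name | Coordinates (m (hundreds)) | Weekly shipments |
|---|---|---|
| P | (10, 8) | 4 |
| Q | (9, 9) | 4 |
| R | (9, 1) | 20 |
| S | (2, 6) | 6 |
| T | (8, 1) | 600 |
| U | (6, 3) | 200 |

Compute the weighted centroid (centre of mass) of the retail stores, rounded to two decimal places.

The minimiser of Σwᵢ‖p−pᵢ‖² is the weighted centroid p* = (Σwᵢpᵢ)/(Σwᵢ).
Σwᵢ = 834.
Σwᵢxᵢ = 4·10 + 4·9 + 20·9 + 6·2 + 600·8 + 200·6 = 6268.
Σwᵢyᵢ = 4·8 + 4·9 + 20·1 + 6·6 + 600·1 + 200·3 = 1324.
x* = 6268/834 = 7.52, y* = 1324/834 = 1.59.

(7.52, 1.59)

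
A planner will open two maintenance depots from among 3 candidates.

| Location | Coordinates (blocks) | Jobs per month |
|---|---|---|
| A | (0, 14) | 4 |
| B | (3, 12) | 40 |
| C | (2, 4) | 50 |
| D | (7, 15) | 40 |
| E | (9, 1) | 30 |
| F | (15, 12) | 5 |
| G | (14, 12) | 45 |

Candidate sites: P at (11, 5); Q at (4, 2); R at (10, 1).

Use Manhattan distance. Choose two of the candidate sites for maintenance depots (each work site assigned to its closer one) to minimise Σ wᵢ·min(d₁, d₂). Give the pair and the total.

{P, Q}, total 1949

Evaluate every pair (each demand assigned to the nearer of the two):
  {P, Q}: total = 1949
  {Q, R}: total = 2129
  {P, R}: total = 2275
Best pair: {P, Q} with total 1949.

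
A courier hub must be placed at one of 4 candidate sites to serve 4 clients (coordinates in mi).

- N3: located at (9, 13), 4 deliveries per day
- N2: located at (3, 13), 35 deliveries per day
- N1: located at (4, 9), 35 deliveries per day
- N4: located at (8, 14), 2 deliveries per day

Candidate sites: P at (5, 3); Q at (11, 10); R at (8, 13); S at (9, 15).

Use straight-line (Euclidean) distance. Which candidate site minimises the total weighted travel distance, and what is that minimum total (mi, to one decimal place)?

Total weighted distance at each candidate:
  P (5, 3): total = 635.7
  Q (11, 10): total = 570.9
  R (8, 13): total = 379.0
  S (9, 15): total = 505.5
Minimum is at R with total 379.0 mi.

R, total 379.0 mi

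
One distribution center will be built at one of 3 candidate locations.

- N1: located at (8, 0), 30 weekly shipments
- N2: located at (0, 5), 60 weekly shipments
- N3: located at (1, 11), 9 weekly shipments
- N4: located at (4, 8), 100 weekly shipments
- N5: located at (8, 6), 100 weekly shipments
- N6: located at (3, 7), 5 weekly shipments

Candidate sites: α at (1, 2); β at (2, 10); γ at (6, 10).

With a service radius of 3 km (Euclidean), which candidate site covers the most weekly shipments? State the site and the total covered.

β, covering 109

Coverage radius r = 3 km; a point is covered iff (Δx)²+(Δy)² ≤ 3² = 9.
  α (1, 2): covers {none} → 0
  β (2, 10): covers {N3, N4} → 109
  γ (6, 10): covers {N4} → 100
Maximum coverage at β: 109 weekly shipments.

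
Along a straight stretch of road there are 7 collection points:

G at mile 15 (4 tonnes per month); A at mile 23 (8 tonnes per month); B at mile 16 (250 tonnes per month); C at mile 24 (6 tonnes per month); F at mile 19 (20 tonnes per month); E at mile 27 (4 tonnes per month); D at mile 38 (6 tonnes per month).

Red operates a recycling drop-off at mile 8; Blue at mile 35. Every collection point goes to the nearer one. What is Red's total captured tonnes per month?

The indifferent point is the midpoint (8+35)/2 = 21.5; collection points left of it (closer to Red at 8) go to Red, those right go to Blue.
  G at 15 (w=4) → Red
  B at 16 (w=250) → Red
  F at 19 (w=20) → Red
  A at 23 (w=8) → Blue
  C at 24 (w=6) → Blue
  E at 27 (w=4) → Blue
  D at 38 (w=6) → Blue
Red captures 274; Blue captures 24.

274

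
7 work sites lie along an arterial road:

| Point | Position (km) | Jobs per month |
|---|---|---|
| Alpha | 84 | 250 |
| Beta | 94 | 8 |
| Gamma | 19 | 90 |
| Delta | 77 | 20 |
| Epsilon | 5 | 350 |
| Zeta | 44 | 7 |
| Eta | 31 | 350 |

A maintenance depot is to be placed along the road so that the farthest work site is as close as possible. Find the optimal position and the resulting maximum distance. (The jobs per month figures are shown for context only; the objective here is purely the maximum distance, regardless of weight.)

location 49.5, max distance 44.5

The 1-center on a line is the midpoint of the two extreme points: leftmost at 5, rightmost at 94.
Optimal location = (5 + 94)/2 = 49.5; maximum distance = (94 − 5)/2 = 44.5.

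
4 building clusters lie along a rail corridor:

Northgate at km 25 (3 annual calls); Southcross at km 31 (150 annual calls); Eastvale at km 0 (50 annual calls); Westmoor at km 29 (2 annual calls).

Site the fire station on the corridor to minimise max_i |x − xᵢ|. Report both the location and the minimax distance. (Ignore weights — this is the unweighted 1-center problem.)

The 1-center on a line is the midpoint of the two extreme points: leftmost at 0, rightmost at 31.
Optimal location = (0 + 31)/2 = 15.5; maximum distance = (31 − 0)/2 = 15.5.

location 15.5, max distance 15.5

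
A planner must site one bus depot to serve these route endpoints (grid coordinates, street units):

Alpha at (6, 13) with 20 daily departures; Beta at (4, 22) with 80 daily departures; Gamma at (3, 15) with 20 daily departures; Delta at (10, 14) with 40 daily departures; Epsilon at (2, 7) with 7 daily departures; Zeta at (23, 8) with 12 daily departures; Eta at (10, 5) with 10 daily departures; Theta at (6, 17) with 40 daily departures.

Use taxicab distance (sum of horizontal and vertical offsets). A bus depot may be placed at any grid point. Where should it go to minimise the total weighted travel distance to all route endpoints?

(6, 17)

Manhattan distance separates: Σwᵢ(|x−xᵢ|+|y−yᵢ|) = Σwᵢ|x−xᵢ| + Σwᵢ|y−yᵢ|, so x and y are optimised independently as 1-D weighted medians.
Total weight W = 229; half = 114.5.
x-coordinate, sorted with cumulative weight:
  x=2 (Epsilon, w=7) cum 7
  x=3 (Gamma, w=20) cum 27
  x=4 (Beta, w=80) cum 107
  x=6 (Alpha, w=20) cum 127  ← median
  x=6 (Theta, w=40) cum 167
  x=10 (Delta, w=40) cum 207
  x=10 (Eta, w=10) cum 217
  x=23 (Zeta, w=12) cum 229
⇒ x* = 6
y-coordinate, sorted with cumulative weight:
  y=5 (Eta, w=10) cum 10
  y=7 (Epsilon, w=7) cum 17
  y=8 (Zeta, w=12) cum 29
  y=13 (Alpha, w=20) cum 49
  y=14 (Delta, w=40) cum 89
  y=15 (Gamma, w=20) cum 109
  y=17 (Theta, w=40) cum 149  ← median
  y=22 (Beta, w=80) cum 229
⇒ y* = 17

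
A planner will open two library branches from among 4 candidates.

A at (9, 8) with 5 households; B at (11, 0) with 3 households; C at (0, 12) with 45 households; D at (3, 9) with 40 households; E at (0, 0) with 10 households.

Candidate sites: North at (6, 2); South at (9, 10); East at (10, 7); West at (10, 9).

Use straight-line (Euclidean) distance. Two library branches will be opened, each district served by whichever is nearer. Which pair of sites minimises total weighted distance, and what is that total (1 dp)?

{North, South}, total 747.6

Evaluate every pair (each demand assigned to the nearer of the two):
  {North, South}: total = 747.6
  {South, East}: total = 808.5
  {South, West}: total = 827.0
  {North, West}: total = 836.3
  {North, East}: total = 880.8
  {East, West}: total = 900.2
Best pair: {North, South} with total 747.6.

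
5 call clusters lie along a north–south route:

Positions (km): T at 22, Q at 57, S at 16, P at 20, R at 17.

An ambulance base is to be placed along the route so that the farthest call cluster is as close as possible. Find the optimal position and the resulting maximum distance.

The 1-center on a line is the midpoint of the two extreme points: leftmost at 16, rightmost at 57.
Optimal location = (16 + 57)/2 = 36.5; maximum distance = (57 − 16)/2 = 20.5.

location 36.5, max distance 20.5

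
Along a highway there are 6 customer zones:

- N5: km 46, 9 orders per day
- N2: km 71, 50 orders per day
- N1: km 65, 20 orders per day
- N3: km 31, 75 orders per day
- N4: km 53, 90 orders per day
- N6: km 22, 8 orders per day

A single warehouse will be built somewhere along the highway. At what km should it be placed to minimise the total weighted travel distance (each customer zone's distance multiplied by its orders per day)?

For a sum of weighted absolute distances on a line, the optimum is the weighted median (not the mean). Total weight W = 252; half-weight = 126.
Sort by position and accumulate weight:
  km 22 (N6, w=8) → cum 8
  km 31 (N3, w=75) → cum 83
  km 46 (N5, w=9) → cum 92
  km 53 (N4, w=90) → cum 182  ≥ 126 → median here
  km 65 (N1, w=20) → cum 202
  km 71 (N2, w=50) → cum 252
Optimal location: km 53.

x = 53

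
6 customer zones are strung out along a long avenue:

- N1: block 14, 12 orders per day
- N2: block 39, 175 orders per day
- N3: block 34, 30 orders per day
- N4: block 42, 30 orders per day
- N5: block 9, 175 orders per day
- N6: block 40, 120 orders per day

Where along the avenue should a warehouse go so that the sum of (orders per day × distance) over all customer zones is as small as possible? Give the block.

For a sum of weighted absolute distances on a line, the optimum is the weighted median (not the mean). Total weight W = 542; half-weight = 271.
Sort by position and accumulate weight:
  block 9 (N5, w=175) → cum 175
  block 14 (N1, w=12) → cum 187
  block 34 (N3, w=30) → cum 217
  block 39 (N2, w=175) → cum 392  ≥ 271 → median here
  block 40 (N6, w=120) → cum 512
  block 42 (N4, w=30) → cum 542
Optimal location: block 39.

x = 39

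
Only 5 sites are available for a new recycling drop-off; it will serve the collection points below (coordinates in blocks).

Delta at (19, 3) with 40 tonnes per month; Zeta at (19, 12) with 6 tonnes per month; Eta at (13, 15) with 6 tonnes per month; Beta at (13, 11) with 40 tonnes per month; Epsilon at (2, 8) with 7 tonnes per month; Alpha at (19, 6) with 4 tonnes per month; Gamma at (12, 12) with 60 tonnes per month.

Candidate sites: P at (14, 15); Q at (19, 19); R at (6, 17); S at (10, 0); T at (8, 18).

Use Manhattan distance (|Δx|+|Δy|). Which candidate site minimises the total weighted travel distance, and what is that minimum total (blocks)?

Total weighted distance at each candidate:
  P (14, 15): total = 1423
  Q (19, 19): total = 2390
  R (6, 17): total = 2609
  S (10, 0): total = 2286
  T (8, 18): total = 2474
Minimum is at P with total 1423 blocks.

P, total 1423 blocks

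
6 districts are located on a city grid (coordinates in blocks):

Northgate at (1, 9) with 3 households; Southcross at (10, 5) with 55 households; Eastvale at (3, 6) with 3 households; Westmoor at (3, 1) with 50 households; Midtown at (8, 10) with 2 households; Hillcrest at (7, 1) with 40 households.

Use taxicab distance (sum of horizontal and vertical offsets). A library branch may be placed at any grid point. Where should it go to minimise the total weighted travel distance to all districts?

(7, 1)

Manhattan distance separates: Σwᵢ(|x−xᵢ|+|y−yᵢ|) = Σwᵢ|x−xᵢ| + Σwᵢ|y−yᵢ|, so x and y are optimised independently as 1-D weighted medians.
Total weight W = 153; half = 76.5.
x-coordinate, sorted with cumulative weight:
  x=1 (Northgate, w=3) cum 3
  x=3 (Eastvale, w=3) cum 6
  x=3 (Westmoor, w=50) cum 56
  x=7 (Hillcrest, w=40) cum 96  ← median
  x=8 (Midtown, w=2) cum 98
  x=10 (Southcross, w=55) cum 153
⇒ x* = 7
y-coordinate, sorted with cumulative weight:
  y=1 (Westmoor, w=50) cum 50
  y=1 (Hillcrest, w=40) cum 90  ← median
  y=5 (Southcross, w=55) cum 145
  y=6 (Eastvale, w=3) cum 148
  y=9 (Northgate, w=3) cum 151
  y=10 (Midtown, w=2) cum 153
⇒ y* = 1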